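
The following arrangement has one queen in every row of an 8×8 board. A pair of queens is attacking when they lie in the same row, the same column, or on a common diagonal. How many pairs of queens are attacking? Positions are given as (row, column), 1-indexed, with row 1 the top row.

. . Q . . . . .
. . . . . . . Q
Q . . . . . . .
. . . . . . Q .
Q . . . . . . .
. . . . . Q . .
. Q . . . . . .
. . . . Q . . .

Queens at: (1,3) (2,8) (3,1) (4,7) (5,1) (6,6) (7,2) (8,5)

2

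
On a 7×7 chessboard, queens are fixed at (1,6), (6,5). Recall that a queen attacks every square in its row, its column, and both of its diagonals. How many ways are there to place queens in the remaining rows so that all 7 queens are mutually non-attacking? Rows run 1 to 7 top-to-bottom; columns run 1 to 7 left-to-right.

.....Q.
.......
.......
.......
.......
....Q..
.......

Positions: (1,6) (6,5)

Branch on row 2: col 2 → 0; col 3 → 2; col 4 → 1.
Sum: 0 + 2 + 1 = 3.

3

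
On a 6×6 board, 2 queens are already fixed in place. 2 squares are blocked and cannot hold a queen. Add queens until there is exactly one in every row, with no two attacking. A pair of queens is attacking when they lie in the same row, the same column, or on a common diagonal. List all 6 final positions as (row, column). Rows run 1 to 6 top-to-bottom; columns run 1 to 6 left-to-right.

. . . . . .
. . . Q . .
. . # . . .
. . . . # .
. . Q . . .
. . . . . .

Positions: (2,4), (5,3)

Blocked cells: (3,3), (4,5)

Row 1: attacked by (2,4)→{3,4,5}; (5,3)→{3}. Safe: 1, 2, 6. Place at column 2.
Row 3: attacked by (1,2)→{2,4}; (2,4)→{3,4,5}; (5,3)→{1,3,5}. Blocked: 3. Safe: 6. Place at column 6.
Row 4: attacked by (1,2)→{2,5}; (2,4)→{2,4,6}; (3,6)→{5,6}; (5,3)→{2,3,4}. Blocked: 5. Safe: 1. Place at column 1.
Row 6: attacked by (1,2)→{2}; (2,4)→{4}; (3,6)→{3,6}; (4,1)→{1,3}; (5,3)→{2,3,4}. Safe: 5. Place at column 5.
Columns [2, 4, 6, 1, 3, 5], r−c [-1, -2, -3, 3, 2, 1], r+c [3, 6, 9, 5, 8, 11] are all distinct, so no two queens attack.

(1,2) (2,4) (3,6) (4,1) (5,3) (6,5)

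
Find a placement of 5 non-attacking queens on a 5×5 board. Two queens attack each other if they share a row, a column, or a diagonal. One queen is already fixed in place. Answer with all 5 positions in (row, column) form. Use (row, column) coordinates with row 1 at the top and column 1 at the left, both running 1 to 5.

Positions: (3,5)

Row 1: attacked by (3,5)→{3,5}. Safe: 1, 2, 4. Place at column 4.
Row 2: attacked by (1,4)→{3,4,5}; (3,5)→{4,5}. Safe: 1, 2. Place at column 2.
Row 4: attacked by (1,4)→{1,4}; (2,2)→{2,4}; (3,5)→{4,5}. Safe: 3. Place at column 3.
Row 5: attacked by (1,4)→{4}; (2,2)→{2,5}; (3,5)→{3,5}; (4,3)→{2,3,4}. Safe: 1. Place at column 1.
Columns [4, 2, 5, 3, 1], r−c [-3, 0, -2, 1, 4], r+c [5, 4, 8, 7, 6] are all distinct, so no two queens attack.

(1,4) (2,2) (3,5) (4,3) (5,1)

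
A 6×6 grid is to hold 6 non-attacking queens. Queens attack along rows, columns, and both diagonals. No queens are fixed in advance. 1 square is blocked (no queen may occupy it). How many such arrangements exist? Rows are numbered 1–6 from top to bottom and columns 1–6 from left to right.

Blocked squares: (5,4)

Branch on row 1: col 1 → 0; col 2 → 1; col 3 → 1; col 4 → 1; col 5 → 0; col 6 → 0.
Sum: 0 + 1 + 1 + 1 + 0 + 0 = 3.

3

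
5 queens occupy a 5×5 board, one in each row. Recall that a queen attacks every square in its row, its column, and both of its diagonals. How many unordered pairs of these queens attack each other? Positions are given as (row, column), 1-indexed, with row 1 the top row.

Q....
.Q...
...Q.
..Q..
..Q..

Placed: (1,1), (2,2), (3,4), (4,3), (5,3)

3

Same column: (4,3)–(5,3) (column 3).
Same diagonal: (1,1)–(2,2) (|1−2| = |1−2| = 1); (3,4)–(4,3) (|3−4| = |4−3| = 1).
Total attacking pairs: 3.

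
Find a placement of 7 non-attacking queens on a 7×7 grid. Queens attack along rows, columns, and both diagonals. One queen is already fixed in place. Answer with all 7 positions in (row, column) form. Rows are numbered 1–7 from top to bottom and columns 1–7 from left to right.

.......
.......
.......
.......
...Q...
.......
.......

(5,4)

(1,2) (2,6) (3,3) (4,7) (5,4) (6,1) (7,5)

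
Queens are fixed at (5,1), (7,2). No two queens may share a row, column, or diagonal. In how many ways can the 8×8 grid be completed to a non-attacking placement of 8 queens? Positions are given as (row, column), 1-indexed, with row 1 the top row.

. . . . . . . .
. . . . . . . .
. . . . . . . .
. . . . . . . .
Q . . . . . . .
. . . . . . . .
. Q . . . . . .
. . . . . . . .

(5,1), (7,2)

6

Branch on row 1: col 3 → 2; col 4 → 1; col 6 → 3; col 7 → 0.
Sum: 2 + 1 + 3 + 0 = 6.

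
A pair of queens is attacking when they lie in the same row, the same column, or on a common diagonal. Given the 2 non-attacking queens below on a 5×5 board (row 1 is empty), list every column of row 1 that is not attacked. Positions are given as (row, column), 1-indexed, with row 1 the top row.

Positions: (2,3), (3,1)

(2,3) attacks row 1 at column 3 and diagonals 2, 4.
(3,1) attacks row 1 at column 1 and diagonals 3.
Attacked columns: {1, 2, 3, 4}. Safe: {5}.

columns 5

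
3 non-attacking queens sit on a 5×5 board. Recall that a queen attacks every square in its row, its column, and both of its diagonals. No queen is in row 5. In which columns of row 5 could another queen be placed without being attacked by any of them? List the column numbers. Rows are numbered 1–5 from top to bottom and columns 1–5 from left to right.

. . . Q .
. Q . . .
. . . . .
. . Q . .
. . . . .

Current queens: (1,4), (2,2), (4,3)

(1,4) attacks row 5 at column 4.
(2,2) attacks row 5 at column 2 and diagonals 5.
(4,3) attacks row 5 at column 3 and diagonals 2, 4.
Attacked columns: {2, 3, 4, 5}. Safe: {1}.

columns 1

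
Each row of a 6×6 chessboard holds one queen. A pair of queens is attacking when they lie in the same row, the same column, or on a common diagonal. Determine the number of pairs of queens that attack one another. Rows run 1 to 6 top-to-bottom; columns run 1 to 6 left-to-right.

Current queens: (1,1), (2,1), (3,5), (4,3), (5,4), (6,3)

6

Same column: (1,1)–(2,1) (column 1); (4,3)–(6,3) (column 3).
Same diagonal: (2,1)–(4,3) (|2−4| = |1−3| = 2); (2,1)–(5,4) (|2−5| = |1−4| = 3); (4,3)–(5,4) (|4−5| = |3−4| = 1); (5,4)–(6,3) (|5−6| = |4−3| = 1).
Total attacking pairs: 6.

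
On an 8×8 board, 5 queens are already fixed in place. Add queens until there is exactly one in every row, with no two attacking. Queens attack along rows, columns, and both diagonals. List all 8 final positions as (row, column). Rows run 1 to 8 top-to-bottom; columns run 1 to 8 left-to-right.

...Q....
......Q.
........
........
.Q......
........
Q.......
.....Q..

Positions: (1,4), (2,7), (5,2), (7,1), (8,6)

(1,4) (2,7) (3,3) (4,8) (5,2) (6,5) (7,1) (8,6)

Row 3: attacked by (1,4)→{2,4,6}; (2,7)→{6,7,8}; (5,2)→{2,4}; (7,1)→{1,5}; (8,6)→{1,6}. Safe: 3. Place at column 3.
Row 4: attacked by (1,4)→{1,4,7}; (2,7)→{5,7}; (3,3)→{2,3,4}; (5,2)→{1,2,3}; (7,1)→{1,4}; (8,6)→{2,6}. Safe: 8. Place at column 8.
Row 6: attacked by (1,4)→{4}; (2,7)→{3,7}; (3,3)→{3,6}; (4,8)→{6,8}; (5,2)→{1,2,3}; (7,1)→{1,2}; (8,6)→{4,6,8}. Safe: 5. Place at column 5.
Columns [4, 7, 3, 8, 2, 5, 1, 6], r−c [-3, -5, 0, -4, 3, 1, 6, 2], r+c [5, 9, 6, 12, 7, 11, 8, 14] are all distinct, so no two queens attack.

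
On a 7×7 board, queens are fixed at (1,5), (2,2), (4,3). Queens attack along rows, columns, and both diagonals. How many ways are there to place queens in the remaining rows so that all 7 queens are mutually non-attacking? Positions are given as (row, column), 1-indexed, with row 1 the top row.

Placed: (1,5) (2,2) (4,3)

1

Branch on row 3: col 6 → 1.
Sum: 1 = 1.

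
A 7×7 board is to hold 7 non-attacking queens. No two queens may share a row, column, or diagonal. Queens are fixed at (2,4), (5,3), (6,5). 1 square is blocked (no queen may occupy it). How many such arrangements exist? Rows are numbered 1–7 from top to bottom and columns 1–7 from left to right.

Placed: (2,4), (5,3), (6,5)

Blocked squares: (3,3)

2

Branch on row 1: col 1 → 0; col 2 → 1; col 6 → 1.
Sum: 0 + 1 + 1 = 2.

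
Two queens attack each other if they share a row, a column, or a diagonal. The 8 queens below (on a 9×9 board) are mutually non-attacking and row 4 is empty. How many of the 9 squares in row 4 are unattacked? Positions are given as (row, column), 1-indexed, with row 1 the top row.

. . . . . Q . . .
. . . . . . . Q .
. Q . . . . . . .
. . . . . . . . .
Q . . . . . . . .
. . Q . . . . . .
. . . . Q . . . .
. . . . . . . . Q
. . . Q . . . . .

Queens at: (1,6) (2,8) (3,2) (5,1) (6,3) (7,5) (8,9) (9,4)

1

(1,6) attacks row 4 at column 6 and diagonals 3, 9.
(2,8) attacks row 4 at column 8 and diagonals 6.
(3,2) attacks row 4 at column 2 and diagonals 1, 3.
(5,1) attacks row 4 at column 1 and diagonals 2.
(6,3) attacks row 4 at column 3 and diagonals 1, 5.
(7,5) attacks row 4 at column 5 and diagonals 2, 8.
(8,9) attacks row 4 at column 9 and diagonals 5.
(9,4) attacks row 4 at column 4 and diagonals 9.
Attacked columns: {1, 2, 3, 4, 5, 6, 8, 9}. Safe: {7}.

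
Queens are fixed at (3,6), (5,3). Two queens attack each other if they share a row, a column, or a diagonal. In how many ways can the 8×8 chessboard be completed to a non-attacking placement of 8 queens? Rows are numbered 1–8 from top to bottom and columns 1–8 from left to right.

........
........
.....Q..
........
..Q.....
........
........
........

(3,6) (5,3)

Branch on row 1: col 1 → 0; col 2 → 2; col 5 → 0.
Sum: 0 + 2 + 0 = 2.

2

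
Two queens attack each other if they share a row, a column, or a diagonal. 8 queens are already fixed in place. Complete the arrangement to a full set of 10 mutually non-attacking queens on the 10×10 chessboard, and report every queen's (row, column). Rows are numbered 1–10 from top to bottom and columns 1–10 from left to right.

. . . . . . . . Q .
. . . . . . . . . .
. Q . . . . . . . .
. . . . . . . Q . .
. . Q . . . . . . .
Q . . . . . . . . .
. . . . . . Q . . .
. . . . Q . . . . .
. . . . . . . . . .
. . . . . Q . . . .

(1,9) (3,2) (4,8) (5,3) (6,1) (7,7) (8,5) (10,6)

Row 2: attacked by (1,9)→{8,9,10}; (3,2)→{1,2,3}; (4,8)→{6,8,10}; (5,3)→{3,6}; (6,1)→{1,5}; (7,7)→{2,7}; (8,5)→{5}; (10,6)→{6}. Safe: 4. Place at column 4.
Row 9: attacked by (1,9)→{1,9}; (2,4)→{4}; (3,2)→{2,8}; (4,8)→{3,8}; (5,3)→{3,7}; (6,1)→{1,4}; (7,7)→{5,7,9}; (8,5)→{4,5,6}; (10,6)→{5,6,7}. Safe: 10. Place at column 10.
Columns [9, 4, 2, 8, 3, 1, 7, 5, 10, 6], r−c [-8, -2, 1, -4, 2, 5, 0, 3, -1, 4], r+c [10, 6, 5, 12, 8, 7, 14, 13, 19, 16] are all distinct, so no two queens attack.

(1,9) (2,4) (3,2) (4,8) (5,3) (6,1) (7,7) (8,5) (9,10) (10,6)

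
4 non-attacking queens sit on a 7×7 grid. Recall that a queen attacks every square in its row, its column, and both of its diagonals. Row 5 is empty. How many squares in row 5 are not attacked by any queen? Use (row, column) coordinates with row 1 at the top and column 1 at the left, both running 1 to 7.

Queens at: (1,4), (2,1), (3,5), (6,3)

1

(1,4) attacks row 5 at column 4.
(2,1) attacks row 5 at column 1 and diagonals 4.
(3,5) attacks row 5 at column 5 and diagonals 3, 7.
(6,3) attacks row 5 at column 3 and diagonals 2, 4.
Attacked columns: {1, 2, 3, 4, 5, 7}. Safe: {6}.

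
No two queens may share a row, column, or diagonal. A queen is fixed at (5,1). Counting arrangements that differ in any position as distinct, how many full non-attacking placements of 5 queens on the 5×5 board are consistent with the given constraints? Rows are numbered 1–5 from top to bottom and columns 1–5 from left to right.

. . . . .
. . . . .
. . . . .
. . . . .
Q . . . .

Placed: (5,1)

Branch on row 1: col 2 → 0; col 3 → 1; col 4 → 1.
Sum: 0 + 1 + 1 = 2.

2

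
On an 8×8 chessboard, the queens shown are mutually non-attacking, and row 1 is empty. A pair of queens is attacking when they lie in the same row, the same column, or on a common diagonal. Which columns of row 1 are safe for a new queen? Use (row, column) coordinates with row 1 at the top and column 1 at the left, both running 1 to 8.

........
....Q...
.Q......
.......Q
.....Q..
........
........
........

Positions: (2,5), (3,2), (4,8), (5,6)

columns 1, 3, 7

(2,5) attacks row 1 at column 5 and diagonals 4, 6.
(3,2) attacks row 1 at column 2 and diagonals 4.
(4,8) attacks row 1 at column 8 and diagonals 5.
(5,6) attacks row 1 at column 6 and diagonals 2.
Attacked columns: {2, 4, 5, 6, 8}. Safe: {1, 3, 7}.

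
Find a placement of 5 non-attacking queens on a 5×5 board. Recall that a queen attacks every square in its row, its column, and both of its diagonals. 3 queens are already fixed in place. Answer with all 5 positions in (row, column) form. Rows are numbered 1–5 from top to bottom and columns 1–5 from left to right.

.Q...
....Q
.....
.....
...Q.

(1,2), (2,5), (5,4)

(1,2) (2,5) (3,3) (4,1) (5,4)

Row 3: attacked by (1,2)→{2,4}; (2,5)→{4,5}; (5,4)→{2,4}. Safe: 1, 3. Place at column 3.
Row 4: attacked by (1,2)→{2,5}; (2,5)→{3,5}; (3,3)→{2,3,4}; (5,4)→{3,4,5}. Safe: 1. Place at column 1.
Columns [2, 5, 3, 1, 4], r−c [-1, -3, 0, 3, 1], r+c [3, 7, 6, 5, 9] are all distinct, so no two queens attack.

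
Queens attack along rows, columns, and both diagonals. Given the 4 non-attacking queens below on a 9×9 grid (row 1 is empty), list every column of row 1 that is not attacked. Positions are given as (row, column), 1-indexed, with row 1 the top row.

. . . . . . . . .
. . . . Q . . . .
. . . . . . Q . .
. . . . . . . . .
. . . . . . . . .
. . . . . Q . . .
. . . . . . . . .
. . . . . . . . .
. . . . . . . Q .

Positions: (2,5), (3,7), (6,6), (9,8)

columns 2, 3

(2,5) attacks row 1 at column 5 and diagonals 4, 6.
(3,7) attacks row 1 at column 7 and diagonals 5, 9.
(6,6) attacks row 1 at column 6 and diagonals 1.
(9,8) attacks row 1 at column 8.
Attacked columns: {1, 4, 5, 6, 7, 8, 9}. Safe: {2, 3}.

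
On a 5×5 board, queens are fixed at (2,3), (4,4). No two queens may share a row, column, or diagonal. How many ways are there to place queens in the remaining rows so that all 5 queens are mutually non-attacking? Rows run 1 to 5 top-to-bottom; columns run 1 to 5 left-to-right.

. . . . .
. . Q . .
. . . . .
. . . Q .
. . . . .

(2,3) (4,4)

1

Branch on row 1: col 5 → 1.
Sum: 1 = 1.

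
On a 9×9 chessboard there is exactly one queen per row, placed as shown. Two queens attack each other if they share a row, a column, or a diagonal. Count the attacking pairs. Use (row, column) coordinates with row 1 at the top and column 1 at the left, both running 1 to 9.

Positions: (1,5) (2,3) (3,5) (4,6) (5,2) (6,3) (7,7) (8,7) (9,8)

Same column: (1,5)–(3,5) (column 5); (2,3)–(6,3) (column 3); (7,7)–(8,7) (column 7).
Same diagonal: (3,5)–(4,6) (|3−4| = |5−6| = 1); (5,2)–(6,3) (|5−6| = |2−3| = 1); (8,7)–(9,8) (|8−9| = |7−8| = 1).
Total attacking pairs: 6.

6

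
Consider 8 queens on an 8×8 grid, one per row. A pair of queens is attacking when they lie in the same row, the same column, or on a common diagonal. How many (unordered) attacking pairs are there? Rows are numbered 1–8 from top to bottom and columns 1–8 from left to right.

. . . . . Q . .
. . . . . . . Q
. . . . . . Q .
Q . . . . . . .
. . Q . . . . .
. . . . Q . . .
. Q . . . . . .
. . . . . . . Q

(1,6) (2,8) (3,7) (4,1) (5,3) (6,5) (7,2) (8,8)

2

Same column: (2,8)–(8,8) (column 8).
Same diagonal: (2,8)–(3,7) (|2−3| = |8−7| = 1).
Total attacking pairs: 2.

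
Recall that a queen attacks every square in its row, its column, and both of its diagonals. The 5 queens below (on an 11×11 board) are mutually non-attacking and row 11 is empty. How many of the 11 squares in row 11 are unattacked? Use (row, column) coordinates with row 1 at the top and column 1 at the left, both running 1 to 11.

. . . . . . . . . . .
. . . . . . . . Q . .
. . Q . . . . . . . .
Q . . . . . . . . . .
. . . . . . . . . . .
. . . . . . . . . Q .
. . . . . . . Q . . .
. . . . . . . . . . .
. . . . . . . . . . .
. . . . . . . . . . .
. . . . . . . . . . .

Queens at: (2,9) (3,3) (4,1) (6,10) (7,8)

(2,9) attacks row 11 at column 9.
(3,3) attacks row 11 at column 3 and diagonals 11.
(4,1) attacks row 11 at column 1 and diagonals 8.
(6,10) attacks row 11 at column 10 and diagonals 5.
(7,8) attacks row 11 at column 8 and diagonals 4.
Attacked columns: {1, 3, 4, 5, 8, 9, 10, 11}. Safe: {2, 6, 7}.

3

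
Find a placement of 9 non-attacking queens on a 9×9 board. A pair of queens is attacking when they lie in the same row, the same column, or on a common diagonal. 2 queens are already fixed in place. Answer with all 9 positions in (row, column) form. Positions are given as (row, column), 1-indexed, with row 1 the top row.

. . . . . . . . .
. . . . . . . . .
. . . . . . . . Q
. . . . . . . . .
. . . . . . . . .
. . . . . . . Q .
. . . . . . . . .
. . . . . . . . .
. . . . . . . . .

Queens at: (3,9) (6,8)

(1,6) (2,2) (3,9) (4,5) (5,3) (6,8) (7,4) (8,7) (9,1)

Row 1: attacked by (3,9)→{7,9}; (6,8)→{3,8}. Safe: 1, 2, 4, 5, 6. Place at column 6.
Row 2: attacked by (1,6)→{5,6,7}; (3,9)→{8,9}; (6,8)→{4,8}. Safe: 1, 2, 3. Place at column 2.
Row 4: attacked by (1,6)→{3,6,9}; (2,2)→{2,4}; (3,9)→{8,9}; (6,8)→{6,8}. Safe: 1, 5, 7. Place at column 5.
Row 5: attacked by (1,6)→{2,6}; (2,2)→{2,5}; (3,9)→{7,9}; (4,5)→{4,5,6}; (6,8)→{7,8,9}. Safe: 1, 3. Place at column 3.
Row 7: attacked by (1,6)→{6}; (2,2)→{2,7}; (3,9)→{5,9}; (4,5)→{2,5,8}; (5,3)→{1,3,5}; (6,8)→{7,8,9}. Safe: 4. Place at column 4.
Row 8: attacked by (1,6)→{6}; (2,2)→{2,8}; (3,9)→{4,9}; (4,5)→{1,5,9}; (5,3)→{3,6}; (6,8)→{6,8}; (7,4)→{3,4,5}. Safe: 7. Place at column 7.
Row 9: attacked by (1,6)→{6}; (2,2)→{2,9}; (3,9)→{3,9}; (4,5)→{5}; (5,3)→{3,7}; (6,8)→{5,8}; (7,4)→{2,4,6}; (8,7)→{6,7,8}. Safe: 1. Place at column 1.
Columns [6, 2, 9, 5, 3, 8, 4, 7, 1], r−c [-5, 0, -6, -1, 2, -2, 3, 1, 8], r+c [7, 4, 12, 9, 8, 14, 11, 15, 10] are all distinct, so no two queens attack.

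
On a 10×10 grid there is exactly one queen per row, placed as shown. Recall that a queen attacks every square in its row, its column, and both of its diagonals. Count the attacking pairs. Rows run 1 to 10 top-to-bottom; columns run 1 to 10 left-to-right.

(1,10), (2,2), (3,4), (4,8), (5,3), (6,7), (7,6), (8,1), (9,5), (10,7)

3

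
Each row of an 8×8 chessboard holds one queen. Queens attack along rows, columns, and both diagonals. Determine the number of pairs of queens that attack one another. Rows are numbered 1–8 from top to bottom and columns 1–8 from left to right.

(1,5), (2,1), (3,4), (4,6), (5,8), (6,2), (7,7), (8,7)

Same column: (7,7)–(8,7) (column 7).
Same diagonal: (2,1)–(8,7) (|2−8| = |1−7| = 6).
Total attacking pairs: 2.

2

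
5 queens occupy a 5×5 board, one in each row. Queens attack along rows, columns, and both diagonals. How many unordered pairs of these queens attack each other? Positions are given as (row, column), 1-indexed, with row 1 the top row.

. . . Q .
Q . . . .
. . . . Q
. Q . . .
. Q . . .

1

Same column: (4,2)–(5,2) (column 2).
Total attacking pairs: 1.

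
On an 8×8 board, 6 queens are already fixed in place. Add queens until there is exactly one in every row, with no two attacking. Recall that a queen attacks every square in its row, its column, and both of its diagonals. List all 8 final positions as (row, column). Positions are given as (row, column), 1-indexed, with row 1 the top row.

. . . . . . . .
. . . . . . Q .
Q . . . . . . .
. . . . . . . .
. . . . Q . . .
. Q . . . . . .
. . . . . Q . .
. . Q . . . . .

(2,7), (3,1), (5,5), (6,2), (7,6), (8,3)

Row 1: attacked by (2,7)→{6,7,8}; (3,1)→{1,3}; (5,5)→{1,5}; (6,2)→{2,7}; (7,6)→{6}; (8,3)→{3}. Safe: 4. Place at column 4.
Row 4: attacked by (1,4)→{1,4,7}; (2,7)→{5,7}; (3,1)→{1,2}; (5,5)→{4,5,6}; (6,2)→{2,4}; (7,6)→{3,6}; (8,3)→{3,7}. Safe: 8. Place at column 8.
Columns [4, 7, 1, 8, 5, 2, 6, 3], r−c [-3, -5, 2, -4, 0, 4, 1, 5], r+c [5, 9, 4, 12, 10, 8, 13, 11] are all distinct, so no two queens attack.

(1,4) (2,7) (3,1) (4,8) (5,5) (6,2) (7,6) (8,3)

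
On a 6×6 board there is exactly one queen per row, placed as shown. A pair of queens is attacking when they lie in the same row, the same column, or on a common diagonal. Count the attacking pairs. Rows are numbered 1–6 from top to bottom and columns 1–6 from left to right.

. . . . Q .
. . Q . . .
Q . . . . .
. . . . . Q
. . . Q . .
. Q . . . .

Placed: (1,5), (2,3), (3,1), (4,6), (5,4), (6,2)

All columns are distinct and no two queens satisfy |Δrow| = |Δcol|, so no pair attacks.

0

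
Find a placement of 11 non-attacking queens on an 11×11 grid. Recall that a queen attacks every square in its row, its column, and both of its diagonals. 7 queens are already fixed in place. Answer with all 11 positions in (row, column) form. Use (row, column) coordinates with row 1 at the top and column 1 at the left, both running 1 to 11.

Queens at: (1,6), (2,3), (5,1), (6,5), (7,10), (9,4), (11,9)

(1,6) (2,3) (3,7) (4,11) (5,1) (6,5) (7,10) (8,8) (9,4) (10,2) (11,9)

Row 3: attacked by (1,6)→{4,6,8}; (2,3)→{2,3,4}; (5,1)→{1,3}; (6,5)→{2,5,8}; (7,10)→{6,10}; (9,4)→{4,10}; (11,9)→{1,9}. Safe: 7, 11. Place at column 7.
Row 4: attacked by (1,6)→{3,6,9}; (2,3)→{1,3,5}; (3,7)→{6,7,8}; (5,1)→{1,2}; (6,5)→{3,5,7}; (7,10)→{7,10}; (9,4)→{4,9}; (11,9)→{2,9}. Safe: 11. Place at column 11.
Row 8: attacked by (1,6)→{6}; (2,3)→{3,9}; (3,7)→{2,7}; (4,11)→{7,11}; (5,1)→{1,4}; (6,5)→{3,5,7}; (7,10)→{9,10,11}; (9,4)→{3,4,5}; (11,9)→{6,9}. Safe: 8. Place at column 8.
Row 10: attacked by (1,6)→{6}; (2,3)→{3,11}; (3,7)→{7}; (4,11)→{5,11}; (5,1)→{1,6}; (6,5)→{1,5,9}; (7,10)→{7,10}; (8,8)→{6,8,10}; (9,4)→{3,4,5}; (11,9)→{8,9,10}. Safe: 2. Place at column 2.
Columns [6, 3, 7, 11, 1, 5, 10, 8, 4, 2, 9], r−c [-5, -1, -4, -7, 4, 1, -3, 0, 5, 8, 2], r+c [7, 5, 10, 15, 6, 11, 17, 16, 13, 12, 20] are all distinct, so no two queens attack.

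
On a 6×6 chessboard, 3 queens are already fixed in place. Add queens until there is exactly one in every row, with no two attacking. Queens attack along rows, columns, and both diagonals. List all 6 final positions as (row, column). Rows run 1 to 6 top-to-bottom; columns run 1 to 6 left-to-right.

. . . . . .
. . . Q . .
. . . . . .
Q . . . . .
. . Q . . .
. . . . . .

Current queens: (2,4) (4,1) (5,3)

Row 1: attacked by (2,4)→{3,4,5}; (4,1)→{1,4}; (5,3)→{3}. Safe: 2, 6. Place at column 2.
Row 3: attacked by (1,2)→{2,4}; (2,4)→{3,4,5}; (4,1)→{1,2}; (5,3)→{1,3,5}. Safe: 6. Place at column 6.
Row 6: attacked by (1,2)→{2}; (2,4)→{4}; (3,6)→{3,6}; (4,1)→{1,3}; (5,3)→{2,3,4}. Safe: 5. Place at column 5.
Columns [2, 4, 6, 1, 3, 5], r−c [-1, -2, -3, 3, 2, 1], r+c [3, 6, 9, 5, 8, 11] are all distinct, so no two queens attack.

(1,2) (2,4) (3,6) (4,1) (5,3) (6,5)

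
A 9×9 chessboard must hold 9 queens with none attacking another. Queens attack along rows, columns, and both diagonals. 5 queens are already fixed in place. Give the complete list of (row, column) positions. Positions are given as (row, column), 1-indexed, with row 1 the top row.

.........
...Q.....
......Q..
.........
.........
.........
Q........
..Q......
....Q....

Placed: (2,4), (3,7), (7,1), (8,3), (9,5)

Row 1: attacked by (2,4)→{3,4,5}; (3,7)→{5,7,9}; (7,1)→{1,7}; (8,3)→{3}; (9,5)→{5}. Safe: 2, 6, 8. Place at column 8.
Row 4: attacked by (1,8)→{5,8}; (2,4)→{2,4,6}; (3,7)→{6,7,8}; (7,1)→{1,4}; (8,3)→{3,7}; (9,5)→{5}. Safe: 9. Place at column 9.
Row 5: attacked by (1,8)→{4,8}; (2,4)→{1,4,7}; (3,7)→{5,7,9}; (4,9)→{8,9}; (7,1)→{1,3}; (8,3)→{3,6}; (9,5)→{1,5,9}. Safe: 2. Place at column 2.
Row 6: attacked by (1,8)→{3,8}; (2,4)→{4,8}; (3,7)→{4,7}; (4,9)→{7,9}; (5,2)→{1,2,3}; (7,1)→{1,2}; (8,3)→{1,3,5}; (9,5)→{2,5,8}. Safe: 6. Place at column 6.
Columns [8, 4, 7, 9, 2, 6, 1, 3, 5], r−c [-7, -2, -4, -5, 3, 0, 6, 5, 4], r+c [9, 6, 10, 13, 7, 12, 8, 11, 14] are all distinct, so no two queens attack.

(1,8) (2,4) (3,7) (4,9) (5,2) (6,6) (7,1) (8,3) (9,5)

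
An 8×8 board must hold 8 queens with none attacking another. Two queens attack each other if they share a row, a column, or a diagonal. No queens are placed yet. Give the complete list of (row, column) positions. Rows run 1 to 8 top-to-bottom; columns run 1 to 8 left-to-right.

(1,1) (2,6) (3,8) (4,3) (5,7) (6,4) (7,2) (8,5)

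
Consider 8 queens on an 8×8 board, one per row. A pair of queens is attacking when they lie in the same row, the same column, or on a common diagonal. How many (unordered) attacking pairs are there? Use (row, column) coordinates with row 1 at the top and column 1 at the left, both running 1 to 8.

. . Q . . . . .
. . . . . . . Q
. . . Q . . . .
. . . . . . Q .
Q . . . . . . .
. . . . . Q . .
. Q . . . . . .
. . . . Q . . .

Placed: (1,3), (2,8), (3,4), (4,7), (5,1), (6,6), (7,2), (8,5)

0

All columns are distinct and no two queens satisfy |Δrow| = |Δcol|, so no pair attacks.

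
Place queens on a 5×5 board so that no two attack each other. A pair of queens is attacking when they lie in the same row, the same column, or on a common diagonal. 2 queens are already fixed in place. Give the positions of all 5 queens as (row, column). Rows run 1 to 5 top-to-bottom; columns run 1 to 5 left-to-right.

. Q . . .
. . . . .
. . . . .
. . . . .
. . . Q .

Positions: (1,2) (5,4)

Row 2: attacked by (1,2)→{1,2,3}; (5,4)→{1,4}. Safe: 5. Place at column 5.
Row 3: attacked by (1,2)→{2,4}; (2,5)→{4,5}; (5,4)→{2,4}. Safe: 1, 3. Place at column 3.
Row 4: attacked by (1,2)→{2,5}; (2,5)→{3,5}; (3,3)→{2,3,4}; (5,4)→{3,4,5}. Safe: 1. Place at column 1.
Columns [2, 5, 3, 1, 4], r−c [-1, -3, 0, 3, 1], r+c [3, 7, 6, 5, 9] are all distinct, so no two queens attack.

(1,2) (2,5) (3,3) (4,1) (5,4)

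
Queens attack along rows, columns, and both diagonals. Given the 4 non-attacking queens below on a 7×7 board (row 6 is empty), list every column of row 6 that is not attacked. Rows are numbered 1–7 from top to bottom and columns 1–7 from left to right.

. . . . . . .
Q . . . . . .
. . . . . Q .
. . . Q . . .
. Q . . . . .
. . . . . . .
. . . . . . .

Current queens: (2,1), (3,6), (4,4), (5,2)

(2,1) attacks row 6 at column 1 and diagonals 5.
(3,6) attacks row 6 at column 6 and diagonals 3.
(4,4) attacks row 6 at column 4 and diagonals 2, 6.
(5,2) attacks row 6 at column 2 and diagonals 1, 3.
Attacked columns: {1, 2, 3, 4, 5, 6}. Safe: {7}.

columns 7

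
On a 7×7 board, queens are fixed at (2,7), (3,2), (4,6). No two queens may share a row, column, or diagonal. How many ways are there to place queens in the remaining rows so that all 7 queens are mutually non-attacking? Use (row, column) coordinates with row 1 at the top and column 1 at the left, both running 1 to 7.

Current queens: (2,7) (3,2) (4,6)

Branch on row 1: col 1 → 0; col 5 → 1.
Sum: 0 + 1 = 1.

1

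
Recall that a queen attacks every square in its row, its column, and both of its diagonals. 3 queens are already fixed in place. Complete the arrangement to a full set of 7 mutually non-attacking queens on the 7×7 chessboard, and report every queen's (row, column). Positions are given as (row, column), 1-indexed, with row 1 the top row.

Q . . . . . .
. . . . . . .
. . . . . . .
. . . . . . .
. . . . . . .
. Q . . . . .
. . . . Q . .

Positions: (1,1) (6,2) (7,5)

(1,1) (2,4) (3,7) (4,3) (5,6) (6,2) (7,5)

Row 2: attacked by (1,1)→{1,2}; (6,2)→{2,6}; (7,5)→{5}. Safe: 3, 4, 7. Place at column 4.
Row 3: attacked by (1,1)→{1,3}; (2,4)→{3,4,5}; (6,2)→{2,5}; (7,5)→{1,5}. Safe: 6, 7. Place at column 7.
Row 4: attacked by (1,1)→{1,4}; (2,4)→{2,4,6}; (3,7)→{6,7}; (6,2)→{2,4}; (7,5)→{2,5}. Safe: 3. Place at column 3.
Row 5: attacked by (1,1)→{1,5}; (2,4)→{1,4,7}; (3,7)→{5,7}; (4,3)→{2,3,4}; (6,2)→{1,2,3}; (7,5)→{3,5,7}. Safe: 6. Place at column 6.
Columns [1, 4, 7, 3, 6, 2, 5], r−c [0, -2, -4, 1, -1, 4, 2], r+c [2, 6, 10, 7, 11, 8, 12] are all distinct, so no two queens attack.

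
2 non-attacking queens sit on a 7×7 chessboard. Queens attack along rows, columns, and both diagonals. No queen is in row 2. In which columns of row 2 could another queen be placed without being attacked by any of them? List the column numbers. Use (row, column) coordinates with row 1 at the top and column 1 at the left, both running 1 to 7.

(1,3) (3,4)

columns 1, 6, 7

(1,3) attacks row 2 at column 3 and diagonals 2, 4.
(3,4) attacks row 2 at column 4 and diagonals 3, 5.
Attacked columns: {2, 3, 4, 5}. Safe: {1, 6, 7}.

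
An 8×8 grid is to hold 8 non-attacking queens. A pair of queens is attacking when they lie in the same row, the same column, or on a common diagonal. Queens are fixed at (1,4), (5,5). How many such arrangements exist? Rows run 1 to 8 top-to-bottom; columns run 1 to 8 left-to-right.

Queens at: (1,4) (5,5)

Branch on row 2: col 1 → 0; col 6 → 0; col 7 → 1.
Sum: 0 + 0 + 1 = 1.

1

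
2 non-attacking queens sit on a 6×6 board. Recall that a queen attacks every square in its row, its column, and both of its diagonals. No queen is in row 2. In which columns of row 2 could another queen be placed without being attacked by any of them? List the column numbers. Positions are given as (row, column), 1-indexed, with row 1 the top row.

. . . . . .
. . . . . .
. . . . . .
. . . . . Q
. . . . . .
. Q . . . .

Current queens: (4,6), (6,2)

columns 1, 3, 5

(4,6) attacks row 2 at column 6 and diagonals 4.
(6,2) attacks row 2 at column 2 and diagonals 6.
Attacked columns: {2, 4, 6}. Safe: {1, 3, 5}.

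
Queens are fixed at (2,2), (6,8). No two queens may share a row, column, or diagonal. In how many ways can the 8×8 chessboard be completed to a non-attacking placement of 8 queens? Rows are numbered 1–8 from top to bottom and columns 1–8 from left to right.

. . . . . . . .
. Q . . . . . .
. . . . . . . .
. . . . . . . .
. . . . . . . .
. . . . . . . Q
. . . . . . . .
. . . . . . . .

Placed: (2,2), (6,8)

Branch on row 1: col 4 → 3; col 5 → 1; col 6 → 1; col 7 → 0.
Sum: 3 + 1 + 1 + 0 = 5.

5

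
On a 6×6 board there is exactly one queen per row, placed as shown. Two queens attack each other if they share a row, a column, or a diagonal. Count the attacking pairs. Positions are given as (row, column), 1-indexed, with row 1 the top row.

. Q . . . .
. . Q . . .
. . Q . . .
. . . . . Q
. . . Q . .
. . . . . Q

Same column: (2,3)–(3,3) (column 3); (4,6)–(6,6) (column 6).
Same diagonal: (1,2)–(2,3) (|1−2| = |2−3| = 1); (3,3)–(6,6) (|3−6| = |3−6| = 3).
Total attacking pairs: 4.

4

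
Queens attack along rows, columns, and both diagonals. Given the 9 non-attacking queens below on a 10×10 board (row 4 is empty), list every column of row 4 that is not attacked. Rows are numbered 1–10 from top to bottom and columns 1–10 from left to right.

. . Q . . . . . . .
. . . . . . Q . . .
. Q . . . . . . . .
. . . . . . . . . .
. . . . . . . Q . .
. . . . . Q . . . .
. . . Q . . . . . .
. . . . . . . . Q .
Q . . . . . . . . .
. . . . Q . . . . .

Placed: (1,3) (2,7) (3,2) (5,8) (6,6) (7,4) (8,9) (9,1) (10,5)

columns 10

(1,3) attacks row 4 at column 3 and diagonals 6.
(2,7) attacks row 4 at column 7 and diagonals 5, 9.
(3,2) attacks row 4 at column 2 and diagonals 1, 3.
(5,8) attacks row 4 at column 8 and diagonals 7, 9.
(6,6) attacks row 4 at column 6 and diagonals 4, 8.
(7,4) attacks row 4 at column 4 and diagonals 1, 7.
(8,9) attacks row 4 at column 9 and diagonals 5.
(9,1) attacks row 4 at column 1 and diagonals 6.
(10,5) attacks row 4 at column 5.
Attacked columns: {1, 2, 3, 4, 5, 6, 7, 8, 9}. Safe: {10}.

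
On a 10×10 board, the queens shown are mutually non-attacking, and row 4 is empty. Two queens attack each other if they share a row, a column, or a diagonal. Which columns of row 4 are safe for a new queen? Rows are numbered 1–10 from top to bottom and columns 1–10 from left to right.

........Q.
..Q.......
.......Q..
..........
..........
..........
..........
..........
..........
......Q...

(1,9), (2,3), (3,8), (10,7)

columns 2, 4, 10

(1,9) attacks row 4 at column 9 and diagonals 6.
(2,3) attacks row 4 at column 3 and diagonals 1, 5.
(3,8) attacks row 4 at column 8 and diagonals 7, 9.
(10,7) attacks row 4 at column 7 and diagonals 1.
Attacked columns: {1, 3, 5, 6, 7, 8, 9}. Safe: {2, 4, 10}.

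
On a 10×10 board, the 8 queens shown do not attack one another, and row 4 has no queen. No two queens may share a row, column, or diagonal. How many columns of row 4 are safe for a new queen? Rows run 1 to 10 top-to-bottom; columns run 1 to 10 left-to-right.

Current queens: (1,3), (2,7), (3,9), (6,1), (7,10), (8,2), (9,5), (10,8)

1

(1,3) attacks row 4 at column 3 and diagonals 6.
(2,7) attacks row 4 at column 7 and diagonals 5, 9.
(3,9) attacks row 4 at column 9 and diagonals 8, 10.
(6,1) attacks row 4 at column 1 and diagonals 3.
(7,10) attacks row 4 at column 10 and diagonals 7.
(8,2) attacks row 4 at column 2 and diagonals 6.
(9,5) attacks row 4 at column 5 and diagonals 10.
(10,8) attacks row 4 at column 8 and diagonals 2.
Attacked columns: {1, 2, 3, 5, 6, 7, 8, 9, 10}. Safe: {4}.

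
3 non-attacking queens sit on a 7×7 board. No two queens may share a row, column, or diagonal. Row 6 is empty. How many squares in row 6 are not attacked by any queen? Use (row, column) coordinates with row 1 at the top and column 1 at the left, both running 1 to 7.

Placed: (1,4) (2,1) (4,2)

(1,4) attacks row 6 at column 4.
(2,1) attacks row 6 at column 1 and diagonals 5.
(4,2) attacks row 6 at column 2 and diagonals 4.
Attacked columns: {1, 2, 4, 5}. Safe: {3, 6, 7}.

3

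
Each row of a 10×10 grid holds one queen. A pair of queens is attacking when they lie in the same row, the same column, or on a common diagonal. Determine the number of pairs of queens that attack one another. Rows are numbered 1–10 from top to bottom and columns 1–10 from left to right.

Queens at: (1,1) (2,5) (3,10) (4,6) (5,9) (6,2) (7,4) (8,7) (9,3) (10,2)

2

Same column: (6,2)–(10,2) (column 2).
Same diagonal: (9,3)–(10,2) (|9−10| = |3−2| = 1).
Total attacking pairs: 2.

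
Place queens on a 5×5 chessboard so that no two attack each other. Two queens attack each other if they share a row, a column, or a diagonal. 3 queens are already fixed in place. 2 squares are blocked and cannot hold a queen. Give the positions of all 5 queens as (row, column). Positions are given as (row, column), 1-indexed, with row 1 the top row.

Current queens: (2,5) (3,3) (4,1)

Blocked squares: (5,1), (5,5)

(1,2) (2,5) (3,3) (4,1) (5,4)

Row 1: attacked by (2,5)→{4,5}; (3,3)→{1,3,5}; (4,1)→{1,4}. Safe: 2. Place at column 2.
Row 5: attacked by (1,2)→{2}; (2,5)→{2,5}; (3,3)→{1,3,5}; (4,1)→{1,2}. Blocked: 1,5. Safe: 4. Place at column 4.
Columns [2, 5, 3, 1, 4], r−c [-1, -3, 0, 3, 1], r+c [3, 7, 6, 5, 9] are all distinct, so no two queens attack.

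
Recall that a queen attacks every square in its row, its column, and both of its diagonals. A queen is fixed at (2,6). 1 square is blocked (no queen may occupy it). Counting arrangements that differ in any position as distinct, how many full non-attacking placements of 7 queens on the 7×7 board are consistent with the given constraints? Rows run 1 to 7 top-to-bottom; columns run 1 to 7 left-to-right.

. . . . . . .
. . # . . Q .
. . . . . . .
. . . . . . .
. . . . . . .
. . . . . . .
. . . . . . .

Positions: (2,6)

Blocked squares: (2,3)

4

Branch on row 1: col 1 → 1; col 2 → 1; col 3 → 1; col 4 → 1.
Sum: 1 + 1 + 1 + 1 = 4.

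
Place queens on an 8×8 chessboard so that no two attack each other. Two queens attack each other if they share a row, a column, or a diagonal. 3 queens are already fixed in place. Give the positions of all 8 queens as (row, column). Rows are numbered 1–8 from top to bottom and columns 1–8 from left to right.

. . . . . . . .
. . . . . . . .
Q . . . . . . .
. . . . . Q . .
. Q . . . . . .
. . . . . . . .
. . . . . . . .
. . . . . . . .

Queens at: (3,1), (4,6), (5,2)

(1,8) (2,3) (3,1) (4,6) (5,2) (6,5) (7,7) (8,4)

Row 1: attacked by (3,1)→{1,3}; (4,6)→{3,6}; (5,2)→{2,6}. Safe: 4, 5, 7, 8. Place at column 8.
Row 2: attacked by (1,8)→{7,8}; (3,1)→{1,2}; (4,6)→{4,6,8}; (5,2)→{2,5}. Safe: 3. Place at column 3.
Row 6: attacked by (1,8)→{3,8}; (2,3)→{3,7}; (3,1)→{1,4}; (4,6)→{4,6,8}; (5,2)→{1,2,3}. Safe: 5. Place at column 5.
Row 7: attacked by (1,8)→{2,8}; (2,3)→{3,8}; (3,1)→{1,5}; (4,6)→{3,6}; (5,2)→{2,4}; (6,5)→{4,5,6}. Safe: 7. Place at column 7.
Row 8: attacked by (1,8)→{1,8}; (2,3)→{3}; (3,1)→{1,6}; (4,6)→{2,6}; (5,2)→{2,5}; (6,5)→{3,5,7}; (7,7)→{6,7,8}. Safe: 4. Place at column 4.
Columns [8, 3, 1, 6, 2, 5, 7, 4], r−c [-7, -1, 2, -2, 3, 1, 0, 4], r+c [9, 5, 4, 10, 7, 11, 14, 12] are all distinct, so no two queens attack.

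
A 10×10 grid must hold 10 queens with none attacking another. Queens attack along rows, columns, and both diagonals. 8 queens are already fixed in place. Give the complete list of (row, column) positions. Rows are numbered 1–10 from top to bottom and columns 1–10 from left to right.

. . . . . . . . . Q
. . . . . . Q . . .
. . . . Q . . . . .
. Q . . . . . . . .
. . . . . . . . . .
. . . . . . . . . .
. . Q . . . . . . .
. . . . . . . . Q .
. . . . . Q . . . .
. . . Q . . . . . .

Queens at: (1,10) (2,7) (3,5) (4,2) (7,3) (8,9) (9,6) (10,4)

(1,10) (2,7) (3,5) (4,2) (5,8) (6,1) (7,3) (8,9) (9,6) (10,4)

Row 5: attacked by (1,10)→{6,10}; (2,7)→{4,7,10}; (3,5)→{3,5,7}; (4,2)→{1,2,3}; (7,3)→{1,3,5}; (8,9)→{6,9}; (9,6)→{2,6,10}; (10,4)→{4,9}. Safe: 8. Place at column 8.
Row 6: attacked by (1,10)→{5,10}; (2,7)→{3,7}; (3,5)→{2,5,8}; (4,2)→{2,4}; (5,8)→{7,8,9}; (7,3)→{2,3,4}; (8,9)→{7,9}; (9,6)→{3,6,9}; (10,4)→{4,8}. Safe: 1. Place at column 1.
Columns [10, 7, 5, 2, 8, 1, 3, 9, 6, 4], r−c [-9, -5, -2, 2, -3, 5, 4, -1, 3, 6], r+c [11, 9, 8, 6, 13, 7, 10, 17, 15, 14] are all distinct, so no two queens attack.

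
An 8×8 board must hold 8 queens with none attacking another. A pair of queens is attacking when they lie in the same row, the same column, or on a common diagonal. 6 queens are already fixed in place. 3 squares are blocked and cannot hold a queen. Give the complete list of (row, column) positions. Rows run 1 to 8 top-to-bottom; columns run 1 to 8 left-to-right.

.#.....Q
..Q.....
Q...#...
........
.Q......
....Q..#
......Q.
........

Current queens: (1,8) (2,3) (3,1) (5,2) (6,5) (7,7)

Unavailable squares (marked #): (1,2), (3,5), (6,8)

Row 4: attacked by (1,8)→{5,8}; (2,3)→{1,3,5}; (3,1)→{1,2}; (5,2)→{1,2,3}; (6,5)→{3,5,7}; (7,7)→{4,7}. Safe: 6. Place at column 6.
Row 8: attacked by (1,8)→{1,8}; (2,3)→{3}; (3,1)→{1,6}; (4,6)→{2,6}; (5,2)→{2,5}; (6,5)→{3,5,7}; (7,7)→{6,7,8}. Safe: 4. Place at column 4.
Columns [8, 3, 1, 6, 2, 5, 7, 4], r−c [-7, -1, 2, -2, 3, 1, 0, 4], r+c [9, 5, 4, 10, 7, 11, 14, 12] are all distinct, so no two queens attack.

(1,8) (2,3) (3,1) (4,6) (5,2) (6,5) (7,7) (8,4)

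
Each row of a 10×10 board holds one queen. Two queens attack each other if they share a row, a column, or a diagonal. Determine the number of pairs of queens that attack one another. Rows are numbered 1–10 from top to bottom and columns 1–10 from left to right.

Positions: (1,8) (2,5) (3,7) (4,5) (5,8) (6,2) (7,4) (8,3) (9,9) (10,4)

6

Same column: (1,8)–(5,8) (column 8); (2,5)–(4,5) (column 5); (7,4)–(10,4) (column 4).
Same diagonal: (1,8)–(4,5) (|1−4| = |8−5| = 3); (2,5)–(5,8) (|2−5| = |5−8| = 3); (7,4)–(8,3) (|7−8| = |4−3| = 1).
Total attacking pairs: 6.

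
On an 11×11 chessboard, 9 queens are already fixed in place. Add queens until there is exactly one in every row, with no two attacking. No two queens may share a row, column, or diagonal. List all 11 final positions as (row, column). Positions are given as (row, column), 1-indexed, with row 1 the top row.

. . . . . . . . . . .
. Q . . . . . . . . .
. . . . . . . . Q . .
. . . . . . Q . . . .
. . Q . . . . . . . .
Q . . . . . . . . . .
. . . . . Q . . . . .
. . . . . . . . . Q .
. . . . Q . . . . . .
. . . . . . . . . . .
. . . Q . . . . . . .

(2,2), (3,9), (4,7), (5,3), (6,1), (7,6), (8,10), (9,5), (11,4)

Row 1: attacked by (2,2)→{1,2,3}; (3,9)→{7,9,11}; (4,7)→{4,7,10}; (5,3)→{3,7}; (6,1)→{1,6}; (7,6)→{6}; (8,10)→{3,10}; (9,5)→{5}; (11,4)→{4}. Safe: 8. Place at column 8.
Row 10: attacked by (1,8)→{8}; (2,2)→{2,10}; (3,9)→{2,9}; (4,7)→{1,7}; (5,3)→{3,8}; (6,1)→{1,5}; (7,6)→{3,6,9}; (8,10)→{8,10}; (9,5)→{4,5,6}; (11,4)→{3,4,5}. Safe: 11. Place at column 11.
Columns [8, 2, 9, 7, 3, 1, 6, 10, 5, 11, 4], r−c [-7, 0, -6, -3, 2, 5, 1, -2, 4, -1, 7], r+c [9, 4, 12, 11, 8, 7, 13, 18, 14, 21, 15] are all distinct, so no two queens attack.

(1,8) (2,2) (3,9) (4,7) (5,3) (6,1) (7,6) (8,10) (9,5) (10,11) (11,4)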